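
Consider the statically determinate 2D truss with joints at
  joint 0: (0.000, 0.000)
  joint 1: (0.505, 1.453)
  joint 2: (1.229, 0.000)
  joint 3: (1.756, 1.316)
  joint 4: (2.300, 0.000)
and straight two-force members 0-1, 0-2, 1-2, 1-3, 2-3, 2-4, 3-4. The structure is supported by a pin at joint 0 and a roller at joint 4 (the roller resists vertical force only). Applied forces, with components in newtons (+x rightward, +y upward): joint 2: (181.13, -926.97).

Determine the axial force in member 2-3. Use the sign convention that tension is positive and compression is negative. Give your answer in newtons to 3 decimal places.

N=5 nodes, M=7 members, R=3 reactions → 2N=10, M+R=10
member 0 (0-1): L=1.5383, (cx,cy)=(0.3283,0.9446)
member 1 (0-2): L=1.2290, (cx,cy)=(1.0000,0.0000)
member 2 (1-2): L=1.6234, (cx,cy)=(0.4460,-0.8950)
member 3 (1-3): L=1.2585, (cx,cy)=(0.9941,-0.1089)
member 4 (2-3): L=1.4176, (cx,cy)=(0.3718,0.9283)
member 5 (2-4): L=1.0710, (cx,cy)=(1.0000,0.0000)
member 6 (3-4): L=1.4240, (cx,cy)=(0.3820,-0.9242)
solve A·x = −loads:
  F[0-1] = -456.9730 N (compression)
  F[0-2] = +331.1514 N (tension)
  F[1-2] = +529.5129 N (tension)
  F[1-3] = -388.4829 N (compression)
  F[2-3] = +488.0088 N (tension)
  F[2-4] = +204.7542 N (tension)
  F[3-4] = -535.9762 N (compression)
  Rx@0 = -181.1300 N
  Ry@0 = +431.6456 N
  Ry@4 = +495.3244 N

488.009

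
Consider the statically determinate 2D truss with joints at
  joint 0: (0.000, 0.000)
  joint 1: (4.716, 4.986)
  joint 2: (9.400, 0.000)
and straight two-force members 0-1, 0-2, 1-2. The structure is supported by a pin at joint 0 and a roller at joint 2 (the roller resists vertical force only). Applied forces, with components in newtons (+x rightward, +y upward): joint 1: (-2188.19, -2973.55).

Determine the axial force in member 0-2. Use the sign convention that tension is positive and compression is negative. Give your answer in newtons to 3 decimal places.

N=3 nodes, M=3 members, R=3 reactions → 2N=6, M+R=6
member 0 (0-1): L=6.8630, (cx,cy)=(0.6872,0.7265)
member 1 (0-2): L=9.4000, (cx,cy)=(1.0000,0.0000)
member 2 (1-2): L=6.8411, (cx,cy)=(0.6847,-0.7288)
solve A·x = −loads:
  F[0-1] = -3637.1255 N (compression)
  F[0-2] = +311.1060 N (tension)
  F[1-2] = -454.3753 N (compression)
  Rx@0 = +2188.1900 N
  Ry@0 = +2642.3855 N
  Ry@2 = +331.1645 N

311.106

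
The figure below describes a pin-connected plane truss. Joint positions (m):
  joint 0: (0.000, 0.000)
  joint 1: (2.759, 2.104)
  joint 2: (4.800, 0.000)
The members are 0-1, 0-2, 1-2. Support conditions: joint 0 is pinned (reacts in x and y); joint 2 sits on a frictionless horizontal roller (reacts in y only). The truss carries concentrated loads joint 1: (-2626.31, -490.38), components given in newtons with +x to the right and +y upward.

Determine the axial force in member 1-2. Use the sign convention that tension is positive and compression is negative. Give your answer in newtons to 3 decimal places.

1211.156

N=3 nodes, M=3 members, R=3 reactions → 2N=6, M+R=6
member 0 (0-1): L=3.4697, (cx,cy)=(0.7952,0.6064)
member 1 (0-2): L=4.8000, (cx,cy)=(1.0000,0.0000)
member 2 (1-2): L=2.9313, (cx,cy)=(0.6963,-0.7178)
solve A·x = −loads:
  F[0-1] = -2242.3057 N (compression)
  F[0-2] = -843.3025 N (compression)
  F[1-2] = +1211.1559 N (tension)
  Rx@0 = +2626.3100 N
  Ry@0 = +1359.7129 N
  Ry@2 = -869.3329 N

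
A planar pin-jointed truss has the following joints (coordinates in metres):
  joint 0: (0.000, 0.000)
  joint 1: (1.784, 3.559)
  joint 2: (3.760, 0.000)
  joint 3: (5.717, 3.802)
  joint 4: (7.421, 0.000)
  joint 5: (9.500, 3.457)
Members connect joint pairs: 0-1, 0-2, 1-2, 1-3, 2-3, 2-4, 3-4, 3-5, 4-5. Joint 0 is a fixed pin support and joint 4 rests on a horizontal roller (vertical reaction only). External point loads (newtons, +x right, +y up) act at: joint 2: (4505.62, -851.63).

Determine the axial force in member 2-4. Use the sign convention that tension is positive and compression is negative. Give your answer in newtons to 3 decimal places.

N=6 nodes, M=9 members, R=3 reactions → 2N=12, M+R=12
member 0 (0-1): L=3.9811, (cx,cy)=(0.4481,0.8940)
member 1 (0-2): L=3.7600, (cx,cy)=(1.0000,0.0000)
member 2 (1-2): L=4.0708, (cx,cy)=(0.4854,-0.8743)
member 3 (1-3): L=3.9405, (cx,cy)=(0.9981,0.0617)
member 4 (2-3): L=4.2761, (cx,cy)=(0.4577,0.8891)
member 5 (2-4): L=3.6610, (cx,cy)=(1.0000,0.0000)
member 6 (3-4): L=4.1664, (cx,cy)=(0.4090,-0.9125)
member 7 (3-5): L=3.7987, (cx,cy)=(0.9959,-0.0908)
member 8 (4-5): L=4.0340, (cx,cy)=(0.5154,0.8570)
solve A·x = −loads:
  F[0-1] = -469.9624 N (compression)
  F[0-2] = +4716.2184 N (tension)
  F[1-2] = +450.2194 N (tension)
  F[1-3] = -429.9593 N (compression)
  F[2-3] = +515.1231 N (tension)
  F[2-4] = +193.3899 N (tension)
  F[3-4] = -472.8510 N (compression)
  F[3-5] = -0.0000 N (tension)
  F[4-5] = +0.0000 N (tension)
  Rx@0 = -4505.6200 N
  Ry@0 = +420.1344 N
  Ry@4 = +431.4956 N

193.390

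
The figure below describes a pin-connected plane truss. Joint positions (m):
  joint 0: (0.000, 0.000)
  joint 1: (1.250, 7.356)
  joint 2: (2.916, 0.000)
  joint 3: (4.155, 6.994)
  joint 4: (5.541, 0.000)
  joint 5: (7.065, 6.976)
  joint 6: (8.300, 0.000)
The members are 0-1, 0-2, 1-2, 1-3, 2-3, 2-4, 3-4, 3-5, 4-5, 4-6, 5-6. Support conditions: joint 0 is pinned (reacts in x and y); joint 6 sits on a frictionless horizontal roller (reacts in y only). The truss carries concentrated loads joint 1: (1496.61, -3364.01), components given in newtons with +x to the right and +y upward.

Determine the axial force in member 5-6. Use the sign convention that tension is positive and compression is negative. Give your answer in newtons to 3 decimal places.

-1861.524

N=7 nodes, M=11 members, R=3 reactions → 2N=14, M+R=14
member 0 (0-1): L=7.4614, (cx,cy)=(0.1675,0.9859)
member 1 (0-2): L=2.9160, (cx,cy)=(1.0000,0.0000)
member 2 (1-2): L=7.5423, (cx,cy)=(0.2209,-0.9753)
member 3 (1-3): L=2.9275, (cx,cy)=(0.9923,-0.1237)
member 4 (2-3): L=7.1029, (cx,cy)=(0.1744,0.9847)
member 5 (2-4): L=2.6250, (cx,cy)=(1.0000,0.0000)
member 6 (3-4): L=7.1300, (cx,cy)=(0.1944,-0.9809)
member 7 (3-5): L=2.9101, (cx,cy)=(1.0000,-0.0062)
member 8 (4-5): L=7.1405, (cx,cy)=(0.2134,0.9770)
member 9 (4-6): L=2.7590, (cx,cy)=(1.0000,0.0000)
member 10 (5-6): L=7.0845, (cx,cy)=(0.1743,-0.9847)
solve A·x = −loads:
  F[0-1] = -1552.9359 N (compression)
  F[0-2] = +1756.7699 N (tension)
  F[1-2] = -1703.0489 N (compression)
  F[1-3] = -1391.2654 N (compression)
  F[2-3] = +1686.8441 N (tension)
  F[2-4] = +1086.3415 N (tension)
  F[3-4] = -1864.1018 N (compression)
  F[3-5] = -723.9933 N (compression)
  F[4-5] = +1871.6691 N (tension)
  F[4-6] = +324.5099 N (tension)
  F[5-6] = -1861.5244 N (compression)
  Rx@0 = -1496.6100 N
  Ry@0 = +1530.9888 N
  Ry@6 = +1833.0212 N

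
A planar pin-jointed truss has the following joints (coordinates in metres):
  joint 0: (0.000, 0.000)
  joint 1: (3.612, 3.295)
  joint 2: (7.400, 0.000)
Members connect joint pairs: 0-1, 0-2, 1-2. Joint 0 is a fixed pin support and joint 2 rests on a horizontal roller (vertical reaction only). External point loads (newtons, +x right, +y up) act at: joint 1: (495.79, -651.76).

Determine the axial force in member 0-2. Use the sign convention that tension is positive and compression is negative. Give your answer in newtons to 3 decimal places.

N=3 nodes, M=3 members, R=3 reactions → 2N=6, M+R=6
member 0 (0-1): L=4.8891, (cx,cy)=(0.7388,0.6739)
member 1 (0-2): L=7.4000, (cx,cy)=(1.0000,0.0000)
member 2 (1-2): L=5.0206, (cx,cy)=(0.7545,-0.6563)
solve A·x = −loads:
  F[0-1] = -167.4769 N (compression)
  F[0-2] = +619.5189 N (tension)
  F[1-2] = -821.1005 N (compression)
  Rx@0 = -495.7900 N
  Ry@0 = +112.8701 N
  Ry@2 = +538.8899 N

619.519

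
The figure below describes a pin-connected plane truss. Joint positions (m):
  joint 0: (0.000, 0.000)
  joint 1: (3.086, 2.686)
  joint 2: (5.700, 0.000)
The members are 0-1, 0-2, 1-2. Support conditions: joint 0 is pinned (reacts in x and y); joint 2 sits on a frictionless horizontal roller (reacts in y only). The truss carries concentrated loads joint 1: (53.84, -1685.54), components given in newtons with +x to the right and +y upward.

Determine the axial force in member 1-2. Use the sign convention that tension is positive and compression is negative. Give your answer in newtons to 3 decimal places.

N=3 nodes, M=3 members, R=3 reactions → 2N=6, M+R=6
member 0 (0-1): L=4.0912, (cx,cy)=(0.7543,0.6565)
member 1 (0-2): L=5.7000, (cx,cy)=(1.0000,0.0000)
member 2 (1-2): L=3.7480, (cx,cy)=(0.6974,-0.7166)
solve A·x = −loads:
  F[0-1] = -1138.7328 N (compression)
  F[0-2] = +912.7864 N (tension)
  F[1-2] = -1308.7736 N (compression)
  Rx@0 = -53.8400 N
  Ry@0 = +747.6118 N
  Ry@2 = +937.9282 N

-1308.774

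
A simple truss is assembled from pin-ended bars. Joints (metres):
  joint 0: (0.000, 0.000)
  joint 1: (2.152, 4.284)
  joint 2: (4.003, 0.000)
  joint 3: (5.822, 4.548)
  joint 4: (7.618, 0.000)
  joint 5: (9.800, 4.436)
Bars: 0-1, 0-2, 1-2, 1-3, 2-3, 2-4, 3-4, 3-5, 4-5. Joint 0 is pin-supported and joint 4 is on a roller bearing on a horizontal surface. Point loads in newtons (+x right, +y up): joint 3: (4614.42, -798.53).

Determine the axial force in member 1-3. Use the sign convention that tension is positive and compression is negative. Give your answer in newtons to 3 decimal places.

N=6 nodes, M=9 members, R=3 reactions → 2N=12, M+R=12
member 0 (0-1): L=4.7941, (cx,cy)=(0.4489,0.8936)
member 1 (0-2): L=4.0030, (cx,cy)=(1.0000,0.0000)
member 2 (1-2): L=4.6668, (cx,cy)=(0.3966,-0.9180)
member 3 (1-3): L=3.6795, (cx,cy)=(0.9974,0.0717)
member 4 (2-3): L=4.8983, (cx,cy)=(0.3714,0.9285)
member 5 (2-4): L=3.6150, (cx,cy)=(1.0000,0.0000)
member 6 (3-4): L=4.8898, (cx,cy)=(0.3673,-0.9301)
member 7 (3-5): L=3.9796, (cx,cy)=(0.9996,-0.0281)
member 8 (4-5): L=4.9436, (cx,cy)=(0.4414,0.8973)
solve A·x = −loads:
  F[0-1] = +2872.2103 N (tension)
  F[0-2] = +3325.1379 N (tension)
  F[1-2] = -2613.6448 N (compression)
  F[1-3] = +2331.9501 N (tension)
  F[2-3] = +2584.0499 N (tension)
  F[2-4] = +1328.8789 N (tension)
  F[3-4] = -3617.9965 N (compression)
  F[3-5] = +0.0000 N (tension)
  F[4-5] = -0.0000 N (compression)
  Rx@0 = -4614.4200 N
  Ry@0 = -2566.5821 N
  Ry@4 = +3365.1121 N

2331.950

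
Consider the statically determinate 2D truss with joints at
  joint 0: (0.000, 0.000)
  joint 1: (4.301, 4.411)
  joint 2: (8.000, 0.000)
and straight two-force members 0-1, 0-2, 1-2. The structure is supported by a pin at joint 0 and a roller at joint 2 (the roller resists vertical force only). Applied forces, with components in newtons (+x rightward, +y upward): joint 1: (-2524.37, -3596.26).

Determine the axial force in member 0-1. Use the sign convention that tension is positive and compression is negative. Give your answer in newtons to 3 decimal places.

-4266.466

N=3 nodes, M=3 members, R=3 reactions → 2N=6, M+R=6
member 0 (0-1): L=6.1608, (cx,cy)=(0.6981,0.7160)
member 1 (0-2): L=8.0000, (cx,cy)=(1.0000,0.0000)
member 2 (1-2): L=5.7567, (cx,cy)=(0.6426,-0.7662)
solve A·x = −loads:
  F[0-1] = -4266.4662 N (compression)
  F[0-2] = +454.1483 N (tension)
  F[1-2] = -706.7836 N (compression)
  Rx@0 = +2524.3700 N
  Ry@0 = +3054.6952 N
  Ry@2 = +541.5648 N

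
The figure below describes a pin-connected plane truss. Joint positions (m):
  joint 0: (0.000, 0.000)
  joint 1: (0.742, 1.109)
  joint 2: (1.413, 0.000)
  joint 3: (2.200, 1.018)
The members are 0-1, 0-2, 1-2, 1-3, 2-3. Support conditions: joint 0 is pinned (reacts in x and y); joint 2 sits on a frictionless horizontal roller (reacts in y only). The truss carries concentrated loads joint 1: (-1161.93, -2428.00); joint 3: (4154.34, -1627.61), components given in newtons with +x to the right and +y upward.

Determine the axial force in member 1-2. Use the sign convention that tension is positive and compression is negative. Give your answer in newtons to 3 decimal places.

-5358.776

N=4 nodes, M=5 members, R=3 reactions → 2N=8, M+R=8
member 0 (0-1): L=1.3343, (cx,cy)=(0.5561,0.8311)
member 1 (0-2): L=1.4130, (cx,cy)=(1.0000,0.0000)
member 2 (1-2): L=1.2962, (cx,cy)=(0.5177,-0.8556)
member 3 (1-3): L=1.4608, (cx,cy)=(0.9981,-0.0623)
member 4 (2-3): L=1.2867, (cx,cy)=(0.6116,0.7911)
solve A·x = −loads:
  F[0-1] = +2207.3555 N (tension)
  F[0-2] = +1764.9371 N (tension)
  F[1-2] = -5358.7757 N (compression)
  F[1-3] = +5173.5221 N (tension)
  F[2-3] = -1649.9253 N (compression)
  Rx@0 = -2992.4100 N
  Ry@0 = -1834.5922 N
  Ry@2 = +5890.2022 N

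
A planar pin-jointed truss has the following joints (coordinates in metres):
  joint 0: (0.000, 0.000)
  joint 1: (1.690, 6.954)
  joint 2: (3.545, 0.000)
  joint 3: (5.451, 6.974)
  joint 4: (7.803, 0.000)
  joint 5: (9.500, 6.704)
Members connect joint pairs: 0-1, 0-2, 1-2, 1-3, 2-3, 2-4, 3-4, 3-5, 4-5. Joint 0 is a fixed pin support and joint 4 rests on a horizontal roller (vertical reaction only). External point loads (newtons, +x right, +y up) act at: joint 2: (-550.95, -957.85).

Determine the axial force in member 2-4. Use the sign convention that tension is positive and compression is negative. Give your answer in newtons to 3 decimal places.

146.760

N=6 nodes, M=9 members, R=3 reactions → 2N=12, M+R=12
member 0 (0-1): L=7.1564, (cx,cy)=(0.2362,0.9717)
member 1 (0-2): L=3.5450, (cx,cy)=(1.0000,0.0000)
member 2 (1-2): L=7.1972, (cx,cy)=(0.2577,-0.9662)
member 3 (1-3): L=3.7611, (cx,cy)=(1.0000,0.0053)
member 4 (2-3): L=7.2298, (cx,cy)=(0.2636,0.9646)
member 5 (2-4): L=4.2580, (cx,cy)=(1.0000,0.0000)
member 6 (3-4): L=7.3599, (cx,cy)=(0.3196,-0.9476)
member 7 (3-5): L=4.0580, (cx,cy)=(0.9978,-0.0665)
member 8 (4-5): L=6.9154, (cx,cy)=(0.2454,0.9694)
solve A·x = −loads:
  F[0-1] = -537.9007 N (compression)
  F[0-2] = -423.9237 N (compression)
  F[1-2] = +539.4993 N (tension)
  F[1-3] = -266.0809 N (compression)
  F[2-3] = +452.5892 N (tension)
  F[2-4] = +146.7599 N (tension)
  F[3-4] = -459.2445 N (compression)
  F[3-5] = -0.0000 N (compression)
  F[4-5] = +0.0000 N (tension)
  Rx@0 = +550.9500 N
  Ry@0 = +522.6868 N
  Ry@4 = +435.1632 N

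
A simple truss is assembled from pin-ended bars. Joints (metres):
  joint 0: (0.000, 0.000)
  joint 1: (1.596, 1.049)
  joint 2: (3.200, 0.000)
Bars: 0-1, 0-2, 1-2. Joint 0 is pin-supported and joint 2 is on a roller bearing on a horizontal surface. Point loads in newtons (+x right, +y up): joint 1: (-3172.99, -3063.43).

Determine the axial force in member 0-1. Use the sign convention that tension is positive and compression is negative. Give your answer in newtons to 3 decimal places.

N=3 nodes, M=3 members, R=3 reactions → 2N=6, M+R=6
member 0 (0-1): L=1.9099, (cx,cy)=(0.8357,0.5493)
member 1 (0-2): L=3.2000, (cx,cy)=(1.0000,0.0000)
member 2 (1-2): L=1.9166, (cx,cy)=(0.8369,-0.5473)
solve A·x = −loads:
  F[0-1] = -4689.4589 N (compression)
  F[0-2] = +745.7911 N (tension)
  F[1-2] = -891.1198 N (compression)
  Rx@0 = +3172.9900 N
  Ry@0 = +2575.6901 N
  Ry@2 = +487.7399 N

-4689.459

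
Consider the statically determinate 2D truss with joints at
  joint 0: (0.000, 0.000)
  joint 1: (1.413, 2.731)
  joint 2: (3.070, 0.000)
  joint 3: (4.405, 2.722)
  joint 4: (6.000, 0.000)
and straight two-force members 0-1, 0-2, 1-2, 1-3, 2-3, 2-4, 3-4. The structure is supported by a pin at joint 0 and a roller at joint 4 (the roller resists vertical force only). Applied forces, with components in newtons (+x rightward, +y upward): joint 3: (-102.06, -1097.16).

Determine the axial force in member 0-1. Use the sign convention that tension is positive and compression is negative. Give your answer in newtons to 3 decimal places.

-380.519

N=5 nodes, M=7 members, R=3 reactions → 2N=10, M+R=10
member 0 (0-1): L=3.0749, (cx,cy)=(0.4595,0.8882)
member 1 (0-2): L=3.0700, (cx,cy)=(1.0000,0.0000)
member 2 (1-2): L=3.1944, (cx,cy)=(0.5187,-0.8549)
member 3 (1-3): L=2.9920, (cx,cy)=(1.0000,-0.0030)
member 4 (2-3): L=3.0318, (cx,cy)=(0.4403,0.8978)
member 5 (2-4): L=2.9300, (cx,cy)=(1.0000,0.0000)
member 6 (3-4): L=3.1549, (cx,cy)=(0.5056,-0.8628)
solve A·x = −loads:
  F[0-1] = -380.5191 N (compression)
  F[0-2] = +72.7996 N (tension)
  F[1-2] = +396.6446 N (tension)
  F[1-3] = -380.6107 N (compression)
  F[2-3] = -377.6966 N (compression)
  F[2-4] = +444.8638 N (tension)
  F[3-4] = -879.9341 N (compression)
  Rx@0 = +102.0600 N
  Ry@0 = +337.9629 N
  Ry@4 = +759.1971 N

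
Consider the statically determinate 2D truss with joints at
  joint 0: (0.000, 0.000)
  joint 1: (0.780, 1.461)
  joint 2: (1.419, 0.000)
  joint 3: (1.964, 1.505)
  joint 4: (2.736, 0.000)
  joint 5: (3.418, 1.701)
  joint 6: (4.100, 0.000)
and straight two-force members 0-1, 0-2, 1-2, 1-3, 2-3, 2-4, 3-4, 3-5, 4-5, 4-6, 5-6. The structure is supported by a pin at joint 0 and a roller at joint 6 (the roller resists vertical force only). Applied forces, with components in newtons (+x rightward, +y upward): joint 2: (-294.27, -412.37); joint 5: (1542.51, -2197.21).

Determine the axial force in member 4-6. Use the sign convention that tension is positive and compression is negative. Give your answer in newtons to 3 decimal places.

1048.218

N=7 nodes, M=11 members, R=3 reactions → 2N=14, M+R=14
member 0 (0-1): L=1.6562, (cx,cy)=(0.4710,0.8822)
member 1 (0-2): L=1.4190, (cx,cy)=(1.0000,0.0000)
member 2 (1-2): L=1.5946, (cx,cy)=(0.4007,-0.9162)
member 3 (1-3): L=1.1848, (cx,cy)=(0.9993,0.0371)
member 4 (2-3): L=1.6006, (cx,cy)=(0.3405,0.9402)
member 5 (2-4): L=1.3170, (cx,cy)=(1.0000,0.0000)
member 6 (3-4): L=1.6915, (cx,cy)=(0.4564,-0.8898)
member 7 (3-5): L=1.4672, (cx,cy)=(0.9910,0.1336)
member 8 (4-5): L=1.8326, (cx,cy)=(0.3721,0.9282)
member 9 (4-6): L=1.3640, (cx,cy)=(1.0000,0.0000)
member 10 (5-6): L=1.8326, (cx,cy)=(0.3721,-0.9282)
solve A·x = −loads:
  F[0-1] = +5.4601 N (tension)
  F[0-2] = +1245.6685 N (tension)
  F[1-2] = -5.0705 N (compression)
  F[1-3] = +4.6066 N (tension)
  F[2-3] = +443.5163 N (tension)
  F[2-4] = +1386.8943 N (tension)
  F[3-4] = -416.4959 N (compression)
  F[3-5] = +348.8365 N (tension)
  F[4-5] = +399.2616 N (tension)
  F[4-6] = +1048.2178 N (tension)
  F[5-6] = -2816.7056 N (compression)
  Rx@0 = -1248.2400 N
  Ry@0 = -4.8167 N
  Ry@6 = +2614.3967 N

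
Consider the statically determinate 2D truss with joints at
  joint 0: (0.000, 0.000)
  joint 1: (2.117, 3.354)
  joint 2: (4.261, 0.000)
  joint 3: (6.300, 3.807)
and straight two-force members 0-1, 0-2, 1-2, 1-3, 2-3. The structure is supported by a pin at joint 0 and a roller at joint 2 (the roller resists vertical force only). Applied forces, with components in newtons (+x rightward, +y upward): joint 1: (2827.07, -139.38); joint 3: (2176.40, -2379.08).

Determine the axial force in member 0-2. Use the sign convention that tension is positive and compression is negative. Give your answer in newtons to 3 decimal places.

1697.234

N=4 nodes, M=5 members, R=3 reactions → 2N=8, M+R=8
member 0 (0-1): L=3.9662, (cx,cy)=(0.5338,0.8456)
member 1 (0-2): L=4.2610, (cx,cy)=(1.0000,0.0000)
member 2 (1-2): L=3.9807, (cx,cy)=(0.5386,-0.8426)
member 3 (1-3): L=4.2075, (cx,cy)=(0.9942,0.1077)
member 4 (2-3): L=4.3187, (cx,cy)=(0.4721,0.8815)
solve A·x = −loads:
  F[0-1] = +6194.2857 N (tension)
  F[0-2] = +1697.2339 N (tension)
  F[1-2] = -5911.4991 N (compression)
  F[1-3] = +3684.5016 N (tension)
  F[2-3] = -3148.8345 N (compression)
  Rx@0 = -5003.4700 N
  Ry@0 = -5238.1274 N
  Ry@2 = +7756.5874 N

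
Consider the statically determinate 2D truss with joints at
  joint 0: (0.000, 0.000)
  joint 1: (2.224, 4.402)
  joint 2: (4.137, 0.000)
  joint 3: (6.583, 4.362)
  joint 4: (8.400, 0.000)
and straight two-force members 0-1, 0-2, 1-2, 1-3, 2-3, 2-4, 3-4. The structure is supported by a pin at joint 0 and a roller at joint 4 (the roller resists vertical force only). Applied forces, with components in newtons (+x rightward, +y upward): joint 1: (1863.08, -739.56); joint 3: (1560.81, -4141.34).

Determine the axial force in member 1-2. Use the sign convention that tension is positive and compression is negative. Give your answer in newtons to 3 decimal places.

-1172.829

N=5 nodes, M=7 members, R=3 reactions → 2N=10, M+R=10
member 0 (0-1): L=4.9319, (cx,cy)=(0.4509,0.8926)
member 1 (0-2): L=4.1370, (cx,cy)=(1.0000,0.0000)
member 2 (1-2): L=4.7997, (cx,cy)=(0.3986,-0.9171)
member 3 (1-3): L=4.3592, (cx,cy)=(1.0000,-0.0092)
member 4 (2-3): L=5.0010, (cx,cy)=(0.4891,0.8722)
member 5 (2-4): L=4.2630, (cx,cy)=(1.0000,0.0000)
member 6 (3-4): L=4.7253, (cx,cy)=(0.3845,-0.9231)
solve A·x = −loads:
  F[0-1] = +389.0913 N (tension)
  F[0-2] = +3248.4330 N (tension)
  F[1-2] = -1172.8293 N (compression)
  F[1-3] = -1220.2243 N (compression)
  F[2-3] = +1233.2215 N (tension)
  F[2-4] = +2177.8111 N (tension)
  F[3-4] = -5663.6366 N (compression)
  Rx@0 = -3423.8900 N
  Ry@0 = -347.2850 N
  Ry@4 = +5228.1850 N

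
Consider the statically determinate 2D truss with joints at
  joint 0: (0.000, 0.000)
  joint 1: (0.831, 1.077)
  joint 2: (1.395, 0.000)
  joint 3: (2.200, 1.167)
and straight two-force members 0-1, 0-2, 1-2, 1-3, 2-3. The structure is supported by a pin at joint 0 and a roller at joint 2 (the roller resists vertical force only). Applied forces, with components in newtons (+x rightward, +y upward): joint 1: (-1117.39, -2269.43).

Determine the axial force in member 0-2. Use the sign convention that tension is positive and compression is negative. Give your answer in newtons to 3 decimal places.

N=4 nodes, M=5 members, R=3 reactions → 2N=8, M+R=8
member 0 (0-1): L=1.3603, (cx,cy)=(0.6109,0.7917)
member 1 (0-2): L=1.3950, (cx,cy)=(1.0000,0.0000)
member 2 (1-2): L=1.2157, (cx,cy)=(0.4639,-0.8859)
member 3 (1-3): L=1.3720, (cx,cy)=(0.9978,0.0656)
member 4 (2-3): L=1.4177, (cx,cy)=(0.5678,0.8232)
solve A·x = −loads:
  F[0-1] = -2248.5262 N (compression)
  F[0-2] = +256.1952 N (tension)
  F[1-2] = -552.2463 N (compression)
  F[1-3] = +0.0000 N (tension)
  F[2-3] = -0.0000 N (compression)
  Rx@0 = +1117.3900 N
  Ry@0 = +1780.2061 N
  Ry@2 = +489.2239 N

256.195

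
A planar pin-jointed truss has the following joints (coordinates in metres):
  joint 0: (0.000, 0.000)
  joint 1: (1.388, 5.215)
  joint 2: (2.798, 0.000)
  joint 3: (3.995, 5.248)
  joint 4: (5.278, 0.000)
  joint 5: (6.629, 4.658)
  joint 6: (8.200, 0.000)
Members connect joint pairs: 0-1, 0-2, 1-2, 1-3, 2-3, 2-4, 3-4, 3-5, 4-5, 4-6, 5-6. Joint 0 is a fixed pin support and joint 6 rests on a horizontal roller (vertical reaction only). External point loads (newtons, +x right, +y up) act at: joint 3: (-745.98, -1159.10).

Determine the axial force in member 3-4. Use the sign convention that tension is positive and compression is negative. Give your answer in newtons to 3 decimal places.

-77.996

N=7 nodes, M=11 members, R=3 reactions → 2N=14, M+R=14
member 0 (0-1): L=5.3966, (cx,cy)=(0.2572,0.9664)
member 1 (0-2): L=2.7980, (cx,cy)=(1.0000,0.0000)
member 2 (1-2): L=5.4023, (cx,cy)=(0.2610,-0.9653)
member 3 (1-3): L=2.6072, (cx,cy)=(0.9999,0.0127)
member 4 (2-3): L=5.3828, (cx,cy)=(0.2224,0.9750)
member 5 (2-4): L=2.4800, (cx,cy)=(1.0000,0.0000)
member 6 (3-4): L=5.4026, (cx,cy)=(0.2375,-0.9714)
member 7 (3-5): L=2.6993, (cx,cy)=(0.9758,-0.2186)
member 8 (4-5): L=4.8500, (cx,cy)=(0.2786,0.9604)
member 9 (4-6): L=2.9220, (cx,cy)=(1.0000,0.0000)
member 10 (5-6): L=4.9158, (cx,cy)=(0.3196,-0.9476)
solve A·x = −loads:
  F[0-1] = -1109.1329 N (compression)
  F[0-2] = -460.7096 N (compression)
  F[1-2] = +1102.7896 N (tension)
  F[1-3] = -573.1469 N (compression)
  F[2-3] = -1091.9051 N (compression)
  F[2-4] = +69.9343 N (tension)
  F[3-4] = -77.9960 N (compression)
  F[3-5] = -52.6857 N (compression)
  F[4-5] = +78.8872 N (tension)
  F[4-6] = +29.4371 N (tension)
  F[5-6] = -92.1111 N (compression)
  Rx@0 = +745.9800 N
  Ry@0 = +1071.8193 N
  Ry@6 = +87.2807 N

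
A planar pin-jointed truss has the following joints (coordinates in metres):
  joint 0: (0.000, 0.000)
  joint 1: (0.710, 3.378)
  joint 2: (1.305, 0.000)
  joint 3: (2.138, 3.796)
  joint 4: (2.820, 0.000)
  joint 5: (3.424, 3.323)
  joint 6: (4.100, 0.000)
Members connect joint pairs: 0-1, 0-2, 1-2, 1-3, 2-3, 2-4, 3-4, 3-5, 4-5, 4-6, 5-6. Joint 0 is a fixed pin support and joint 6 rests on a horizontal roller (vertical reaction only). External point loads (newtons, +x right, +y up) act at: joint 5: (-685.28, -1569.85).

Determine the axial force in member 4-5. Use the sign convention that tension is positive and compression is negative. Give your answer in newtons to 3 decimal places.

-1069.715

N=7 nodes, M=11 members, R=3 reactions → 2N=14, M+R=14
member 0 (0-1): L=3.4518, (cx,cy)=(0.2057,0.9786)
member 1 (0-2): L=1.3050, (cx,cy)=(1.0000,0.0000)
member 2 (1-2): L=3.4300, (cx,cy)=(0.1735,-0.9848)
member 3 (1-3): L=1.4879, (cx,cy)=(0.9597,0.2809)
member 4 (2-3): L=3.8863, (cx,cy)=(0.2143,0.9768)
member 5 (2-4): L=1.5150, (cx,cy)=(1.0000,0.0000)
member 6 (3-4): L=3.8568, (cx,cy)=(0.1768,-0.9842)
member 7 (3-5): L=1.3702, (cx,cy)=(0.9385,-0.3452)
member 8 (4-5): L=3.3774, (cx,cy)=(0.1788,0.9839)
member 9 (4-6): L=1.2800, (cx,cy)=(1.0000,0.0000)
member 10 (5-6): L=3.3911, (cx,cy)=(0.1993,-0.9799)
solve A·x = −loads:
  F[0-1] = -832.0360 N (compression)
  F[0-2] = -514.1391 N (compression)
  F[1-2] = +737.8686 N (tension)
  F[1-3] = -311.6907 N (compression)
  F[2-3] = -743.9728 N (compression)
  F[2-4] = -226.6774 N (compression)
  F[3-4] = +1069.3221 N (tension)
  F[3-5] = -690.1139 N (compression)
  F[4-5] = -1069.7153 N (compression)
  F[4-6] = +153.7132 N (tension)
  F[5-6] = -771.0816 N (compression)
  Rx@0 = +685.2800 N
  Ry@0 = +814.2449 N
  Ry@6 = +755.6051 N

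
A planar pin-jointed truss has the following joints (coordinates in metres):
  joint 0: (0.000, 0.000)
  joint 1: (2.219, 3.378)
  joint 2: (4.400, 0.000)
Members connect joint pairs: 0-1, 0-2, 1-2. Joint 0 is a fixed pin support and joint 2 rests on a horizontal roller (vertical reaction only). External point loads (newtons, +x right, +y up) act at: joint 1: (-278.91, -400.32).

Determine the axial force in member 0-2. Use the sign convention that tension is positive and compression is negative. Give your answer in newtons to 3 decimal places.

-7.902

N=3 nodes, M=3 members, R=3 reactions → 2N=6, M+R=6
member 0 (0-1): L=4.0416, (cx,cy)=(0.5490,0.8358)
member 1 (0-2): L=4.4000, (cx,cy)=(1.0000,0.0000)
member 2 (1-2): L=4.0209, (cx,cy)=(0.5424,-0.8401)
solve A·x = −loads:
  F[0-1] = -493.6090 N (compression)
  F[0-2] = -7.9015 N (compression)
  F[1-2] = +14.5673 N (tension)
  Rx@0 = +278.9100 N
  Ry@0 = +412.5582 N
  Ry@2 = -12.2382 N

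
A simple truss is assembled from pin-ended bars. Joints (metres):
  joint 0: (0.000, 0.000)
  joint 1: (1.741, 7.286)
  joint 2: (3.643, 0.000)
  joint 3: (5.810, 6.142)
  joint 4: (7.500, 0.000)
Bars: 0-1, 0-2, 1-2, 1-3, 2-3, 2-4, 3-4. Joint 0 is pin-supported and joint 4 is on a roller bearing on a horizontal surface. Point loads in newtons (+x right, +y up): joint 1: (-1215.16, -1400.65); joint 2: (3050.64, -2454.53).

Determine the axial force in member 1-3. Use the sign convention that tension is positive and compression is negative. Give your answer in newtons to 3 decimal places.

-199.932

N=5 nodes, M=7 members, R=3 reactions → 2N=10, M+R=10
member 0 (0-1): L=7.4911, (cx,cy)=(0.2324,0.9726)
member 1 (0-2): L=3.6430, (cx,cy)=(1.0000,0.0000)
member 2 (1-2): L=7.5302, (cx,cy)=(0.2526,-0.9676)
member 3 (1-3): L=4.2268, (cx,cy)=(0.9627,-0.2707)
member 4 (2-3): L=6.5131, (cx,cy)=(0.3327,0.9430)
member 5 (2-4): L=3.8570, (cx,cy)=(1.0000,0.0000)
member 6 (3-4): L=6.3703, (cx,cy)=(0.2653,-0.9642)
solve A·x = −loads:
  F[0-1] = -3617.3317 N (compression)
  F[0-2] = +2676.1787 N (tension)
  F[1-2] = +2244.5246 N (tension)
  F[1-3] = -199.9321 N (compression)
  F[2-3] = +299.8686 N (tension)
  F[2-4] = +92.6988 N (tension)
  F[3-4] = -349.4178 N (compression)
  Rx@0 = -1835.4800 N
  Ry@0 = +3518.2828 N
  Ry@4 = +336.8972 N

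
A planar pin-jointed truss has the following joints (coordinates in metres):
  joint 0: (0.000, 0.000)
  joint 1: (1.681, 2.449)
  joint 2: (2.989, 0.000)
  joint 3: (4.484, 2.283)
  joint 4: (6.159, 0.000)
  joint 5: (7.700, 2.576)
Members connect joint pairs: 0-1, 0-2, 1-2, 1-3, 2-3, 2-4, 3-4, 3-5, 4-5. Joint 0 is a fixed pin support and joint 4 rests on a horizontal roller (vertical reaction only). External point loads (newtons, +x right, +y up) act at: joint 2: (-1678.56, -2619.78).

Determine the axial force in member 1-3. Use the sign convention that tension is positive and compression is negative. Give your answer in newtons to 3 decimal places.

-1702.433

N=6 nodes, M=9 members, R=3 reactions → 2N=12, M+R=12
member 0 (0-1): L=2.9704, (cx,cy)=(0.5659,0.8245)
member 1 (0-2): L=2.9890, (cx,cy)=(1.0000,0.0000)
member 2 (1-2): L=2.7764, (cx,cy)=(0.4711,-0.8821)
member 3 (1-3): L=2.8079, (cx,cy)=(0.9983,-0.0591)
member 4 (2-3): L=2.7289, (cx,cy)=(0.5478,0.8366)
member 5 (2-4): L=3.1700, (cx,cy)=(1.0000,0.0000)
member 6 (3-4): L=2.8316, (cx,cy)=(0.5915,-0.8063)
member 7 (3-5): L=3.2293, (cx,cy)=(0.9959,0.0907)
member 8 (4-5): L=3.0017, (cx,cy)=(0.5134,0.8582)
solve A·x = −loads:
  F[0-1] = -1635.4684 N (compression)
  F[0-2] = -753.0251 N (compression)
  F[1-2] = +1642.7546 N (tension)
  F[1-3] = -1702.4333 N (compression)
  F[2-3] = +1399.4329 N (tension)
  F[2-4] = +932.8019 N (tension)
  F[3-4] = -1576.8846 N (compression)
  F[3-5] = +0.0000 N (tension)
  F[4-5] = -0.0000 N (compression)
  Rx@0 = +1678.5600 N
  Ry@0 = +1348.3849 N
  Ry@4 = +1271.3951 N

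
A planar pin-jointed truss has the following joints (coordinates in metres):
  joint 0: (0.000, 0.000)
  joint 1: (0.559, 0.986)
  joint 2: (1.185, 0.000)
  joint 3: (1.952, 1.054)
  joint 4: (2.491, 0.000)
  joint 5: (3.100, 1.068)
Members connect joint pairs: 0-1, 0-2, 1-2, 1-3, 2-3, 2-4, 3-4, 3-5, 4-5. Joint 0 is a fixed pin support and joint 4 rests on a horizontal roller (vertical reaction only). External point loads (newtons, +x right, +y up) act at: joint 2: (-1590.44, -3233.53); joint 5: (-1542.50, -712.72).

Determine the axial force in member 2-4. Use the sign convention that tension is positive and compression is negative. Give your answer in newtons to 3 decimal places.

N=6 nodes, M=9 members, R=3 reactions → 2N=12, M+R=12
member 0 (0-1): L=1.1334, (cx,cy)=(0.4932,0.8699)
member 1 (0-2): L=1.1850, (cx,cy)=(1.0000,0.0000)
member 2 (1-2): L=1.1679, (cx,cy)=(0.5360,-0.8442)
member 3 (1-3): L=1.3947, (cx,cy)=(0.9988,0.0488)
member 4 (2-3): L=1.3035, (cx,cy)=(0.5884,0.8086)
member 5 (2-4): L=1.3060, (cx,cy)=(1.0000,0.0000)
member 6 (3-4): L=1.1838, (cx,cy)=(0.4553,-0.8903)
member 7 (3-5): L=1.1481, (cx,cy)=(0.9999,0.0122)
member 8 (4-5): L=1.2294, (cx,cy)=(0.4954,0.8687)
solve A·x = −loads:
  F[0-1] = -2508.7214 N (compression)
  F[0-2] = -1895.6621 N (compression)
  F[1-2] = +2437.9790 N (tension)
  F[1-3] = -2547.0366 N (compression)
  F[2-3] = +1453.5868 N (tension)
  F[2-4] = +146.2172 N (tension)
  F[3-4] = -1196.2809 N (compression)
  F[3-5] = -1144.1302 N (compression)
  F[4-5] = -804.3901 N (compression)
  Rx@0 = +3132.9400 N
  Ry@0 = +2182.3901 N
  Ry@4 = +1763.8599 N

146.217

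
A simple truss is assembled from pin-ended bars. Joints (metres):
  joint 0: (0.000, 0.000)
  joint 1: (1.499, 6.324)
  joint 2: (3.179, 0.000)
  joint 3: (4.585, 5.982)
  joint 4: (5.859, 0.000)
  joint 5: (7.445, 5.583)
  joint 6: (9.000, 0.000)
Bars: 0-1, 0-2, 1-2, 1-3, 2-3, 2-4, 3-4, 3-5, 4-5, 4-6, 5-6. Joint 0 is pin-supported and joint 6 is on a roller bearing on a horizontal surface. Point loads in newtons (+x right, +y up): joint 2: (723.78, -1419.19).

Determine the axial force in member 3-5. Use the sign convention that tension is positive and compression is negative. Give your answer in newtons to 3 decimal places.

-273.902

N=7 nodes, M=11 members, R=3 reactions → 2N=14, M+R=14
member 0 (0-1): L=6.4992, (cx,cy)=(0.2306,0.9730)
member 1 (0-2): L=3.1790, (cx,cy)=(1.0000,0.0000)
member 2 (1-2): L=6.5433, (cx,cy)=(0.2567,-0.9665)
member 3 (1-3): L=3.1049, (cx,cy)=(0.9939,-0.1101)
member 4 (2-3): L=6.1450, (cx,cy)=(0.2288,0.9735)
member 5 (2-4): L=2.6800, (cx,cy)=(1.0000,0.0000)
member 6 (3-4): L=6.1162, (cx,cy)=(0.2083,-0.9781)
member 7 (3-5): L=2.8877, (cx,cy)=(0.9904,-0.1382)
member 8 (4-5): L=5.8039, (cx,cy)=(0.2733,0.9619)
member 9 (4-6): L=3.1410, (cx,cy)=(1.0000,0.0000)
member 10 (5-6): L=5.7955, (cx,cy)=(0.2683,-0.9633)
solve A·x = −loads:
  F[0-1] = -943.3343 N (compression)
  F[0-2] = +941.3532 N (tension)
  F[1-2] = +1004.2519 N (tension)
  F[1-3] = -478.3248 N (compression)
  F[2-3] = +460.8271 N (tension)
  F[2-4] = +369.9754 N (tension)
  F[3-4] = -473.8375 N (compression)
  F[3-5] = -273.9020 N (compression)
  F[4-5] = +481.7809 N (tension)
  F[4-6] = +139.6212 N (tension)
  F[5-6] = -520.3702 N (compression)
  Rx@0 = -723.7800 N
  Ry@0 = +917.9006 N
  Ry@6 = +501.2894 N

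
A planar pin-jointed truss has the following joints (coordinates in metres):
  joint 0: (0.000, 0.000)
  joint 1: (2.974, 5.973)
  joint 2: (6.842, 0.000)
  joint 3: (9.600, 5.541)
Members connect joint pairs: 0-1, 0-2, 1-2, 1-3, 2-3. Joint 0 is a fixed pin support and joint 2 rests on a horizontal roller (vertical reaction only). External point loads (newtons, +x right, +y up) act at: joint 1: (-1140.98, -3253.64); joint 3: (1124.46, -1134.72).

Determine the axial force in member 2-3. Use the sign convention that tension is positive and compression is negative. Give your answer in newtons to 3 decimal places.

N=4 nodes, M=5 members, R=3 reactions → 2N=8, M+R=8
member 0 (0-1): L=6.6724, (cx,cy)=(0.4457,0.8952)
member 1 (0-2): L=6.8420, (cx,cy)=(1.0000,0.0000)
member 2 (1-2): L=7.1160, (cx,cy)=(0.5436,-0.8394)
member 3 (1-3): L=6.6401, (cx,cy)=(0.9979,-0.0651)
member 4 (2-3): L=6.1894, (cx,cy)=(0.4456,0.8952)
solve A·x = −loads:
  F[0-1] = -1639.2339 N (compression)
  F[0-2] = +714.1099 N (tension)
  F[1-2] = -2255.1578 N (compression)
  F[1-3] = +1639.6375 N (tension)
  F[2-3] = -1148.3549 N (compression)
  Rx@0 = +16.5200 N
  Ry@0 = +1467.4017 N
  Ry@2 = +2920.9583 N

-1148.355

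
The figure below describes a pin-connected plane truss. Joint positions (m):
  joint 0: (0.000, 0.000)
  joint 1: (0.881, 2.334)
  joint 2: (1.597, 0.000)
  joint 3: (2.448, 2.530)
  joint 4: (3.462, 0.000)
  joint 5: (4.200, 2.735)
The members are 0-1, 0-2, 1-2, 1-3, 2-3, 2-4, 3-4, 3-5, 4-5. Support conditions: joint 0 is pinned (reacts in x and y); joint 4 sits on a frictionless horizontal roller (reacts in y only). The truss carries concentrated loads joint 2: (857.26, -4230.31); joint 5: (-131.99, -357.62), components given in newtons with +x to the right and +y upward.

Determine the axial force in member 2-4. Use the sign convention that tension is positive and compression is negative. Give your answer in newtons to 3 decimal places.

677.249

N=6 nodes, M=9 members, R=3 reactions → 2N=12, M+R=12
member 0 (0-1): L=2.4947, (cx,cy)=(0.3531,0.9356)
member 1 (0-2): L=1.5970, (cx,cy)=(1.0000,0.0000)
member 2 (1-2): L=2.4414, (cx,cy)=(0.2933,-0.9560)
member 3 (1-3): L=1.5792, (cx,cy)=(0.9923,0.1241)
member 4 (2-3): L=2.6693, (cx,cy)=(0.3188,0.9478)
member 5 (2-4): L=1.8650, (cx,cy)=(1.0000,0.0000)
member 6 (3-4): L=2.7256, (cx,cy)=(0.3720,-0.9282)
member 7 (3-5): L=1.7640, (cx,cy)=(0.9932,0.1162)
member 8 (4-5): L=2.8328, (cx,cy)=(0.2605,0.9655)
solve A·x = −loads:
  F[0-1] = -2465.8053 N (compression)
  F[0-2] = +1596.0527 N (tension)
  F[1-2] = +2214.1555 N (tension)
  F[1-3] = -1531.9950 N (compression)
  F[2-3] = +2229.8776 N (tension)
  F[2-4] = +677.2490 N (tension)
  F[3-4] = -2076.7269 N (compression)
  F[3-5] = -36.8986 N (compression)
  F[4-5] = -365.9690 N (compression)
  Rx@0 = -725.2700 N
  Ry@0 = +2306.9316 N
  Ry@4 = +2280.9984 N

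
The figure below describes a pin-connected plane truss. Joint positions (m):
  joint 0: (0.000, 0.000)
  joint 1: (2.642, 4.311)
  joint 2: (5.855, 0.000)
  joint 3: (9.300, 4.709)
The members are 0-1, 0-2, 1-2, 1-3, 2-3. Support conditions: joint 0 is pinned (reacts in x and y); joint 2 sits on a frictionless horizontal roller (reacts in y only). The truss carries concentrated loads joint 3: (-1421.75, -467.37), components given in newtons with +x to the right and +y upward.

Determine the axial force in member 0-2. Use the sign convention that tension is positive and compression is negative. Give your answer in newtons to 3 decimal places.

N=4 nodes, M=5 members, R=3 reactions → 2N=8, M+R=8
member 0 (0-1): L=5.0562, (cx,cy)=(0.5225,0.8526)
member 1 (0-2): L=5.8550, (cx,cy)=(1.0000,0.0000)
member 2 (1-2): L=5.3766, (cx,cy)=(0.5976,-0.8018)
member 3 (1-3): L=6.6699, (cx,cy)=(0.9982,0.0597)
member 4 (2-3): L=5.8346, (cx,cy)=(0.5904,0.8071)
solve A·x = −loads:
  F[0-1] = -1018.5962 N (compression)
  F[0-2] = -889.5033 N (compression)
  F[1-2] = +998.9656 N (tension)
  F[1-3] = -1131.2311 N (compression)
  F[2-3] = -495.4503 N (compression)
  Rx@0 = +1421.7500 N
  Ry@0 = +868.4767 N
  Ry@2 = -401.1067 N

-889.503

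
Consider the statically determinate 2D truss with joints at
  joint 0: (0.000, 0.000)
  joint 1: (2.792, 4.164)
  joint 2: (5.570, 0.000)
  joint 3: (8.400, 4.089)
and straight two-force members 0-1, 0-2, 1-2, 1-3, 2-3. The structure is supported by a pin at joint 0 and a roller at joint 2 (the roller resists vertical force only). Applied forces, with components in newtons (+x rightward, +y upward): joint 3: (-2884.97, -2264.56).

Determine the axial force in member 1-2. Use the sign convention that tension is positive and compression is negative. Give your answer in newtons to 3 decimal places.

N=4 nodes, M=5 members, R=3 reactions → 2N=8, M+R=8
member 0 (0-1): L=5.0134, (cx,cy)=(0.5569,0.8306)
member 1 (0-2): L=5.5700, (cx,cy)=(1.0000,0.0000)
member 2 (1-2): L=5.0056, (cx,cy)=(0.5550,-0.8319)
member 3 (1-3): L=5.6085, (cx,cy)=(0.9999,-0.0134)
member 4 (2-3): L=4.9728, (cx,cy)=(0.5691,0.8223)
solve A·x = −loads:
  F[0-1] = -1164.6323 N (compression)
  F[0-2] = -2236.3773 N (compression)
  F[1-2] = +1183.8138 N (tension)
  F[1-3] = -1305.6986 N (compression)
  F[2-3] = -2775.2630 N (compression)
  Rx@0 = +2884.9700 N
  Ry@0 = +967.3137 N
  Ry@2 = +1297.2463 N

1183.814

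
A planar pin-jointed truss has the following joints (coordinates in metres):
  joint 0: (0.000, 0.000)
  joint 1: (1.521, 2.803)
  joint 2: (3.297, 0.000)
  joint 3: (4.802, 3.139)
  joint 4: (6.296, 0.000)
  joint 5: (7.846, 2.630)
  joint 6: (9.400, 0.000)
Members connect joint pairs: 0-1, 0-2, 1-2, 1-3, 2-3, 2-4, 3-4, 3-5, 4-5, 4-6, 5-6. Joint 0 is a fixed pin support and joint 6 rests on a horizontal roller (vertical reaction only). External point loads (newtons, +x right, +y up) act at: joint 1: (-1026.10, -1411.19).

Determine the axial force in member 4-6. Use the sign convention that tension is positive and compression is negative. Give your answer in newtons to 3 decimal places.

N=7 nodes, M=11 members, R=3 reactions → 2N=14, M+R=14
member 0 (0-1): L=3.1891, (cx,cy)=(0.4769,0.8789)
member 1 (0-2): L=3.2970, (cx,cy)=(1.0000,0.0000)
member 2 (1-2): L=3.3183, (cx,cy)=(0.5352,-0.8447)
member 3 (1-3): L=3.2982, (cx,cy)=(0.9948,0.1019)
member 4 (2-3): L=3.4811, (cx,cy)=(0.4323,0.9017)
member 5 (2-4): L=2.9990, (cx,cy)=(1.0000,0.0000)
member 6 (3-4): L=3.4764, (cx,cy)=(0.4298,-0.9029)
member 7 (3-5): L=3.0863, (cx,cy)=(0.9863,-0.1649)
member 8 (4-5): L=3.0528, (cx,cy)=(0.5077,0.8615)
member 9 (4-6): L=3.1040, (cx,cy)=(1.0000,0.0000)
member 10 (5-6): L=3.0548, (cx,cy)=(0.5087,-0.8609)
solve A·x = −loads:
  F[0-1] = -1693.8908 N (compression)
  F[0-2] = -218.2164 N (compression)
  F[1-2] = +111.1462 N (tension)
  F[1-3] = +159.5592 N (tension)
  F[2-3] = -104.1202 N (compression)
  F[2-4] = -113.7148 N (compression)
  F[3-4] = +70.5307 N (tension)
  F[3-5] = +84.5618 N (tension)
  F[4-5] = -73.9228 N (compression)
  F[4-6] = -45.8706 N (compression)
  F[5-6] = +90.1709 N (tension)
  Rx@0 = +1026.1000 N
  Ry@0 = +1488.8217 N
  Ry@6 = -77.6317 N

-45.871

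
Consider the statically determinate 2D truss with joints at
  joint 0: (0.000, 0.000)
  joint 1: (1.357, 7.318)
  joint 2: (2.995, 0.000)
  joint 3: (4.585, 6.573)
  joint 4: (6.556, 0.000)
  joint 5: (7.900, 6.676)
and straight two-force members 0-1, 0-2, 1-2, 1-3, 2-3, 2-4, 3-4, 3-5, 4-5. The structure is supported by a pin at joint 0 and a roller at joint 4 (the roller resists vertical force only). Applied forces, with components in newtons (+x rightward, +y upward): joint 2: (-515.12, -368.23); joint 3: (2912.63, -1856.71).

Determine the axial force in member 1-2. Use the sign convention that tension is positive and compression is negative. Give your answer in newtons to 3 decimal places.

-2436.128

N=6 nodes, M=9 members, R=3 reactions → 2N=12, M+R=12
member 0 (0-1): L=7.4428, (cx,cy)=(0.1823,0.9832)
member 1 (0-2): L=2.9950, (cx,cy)=(1.0000,0.0000)
member 2 (1-2): L=7.4991, (cx,cy)=(0.2184,-0.9759)
member 3 (1-3): L=3.3129, (cx,cy)=(0.9744,-0.2249)
member 4 (2-3): L=6.7626, (cx,cy)=(0.2351,0.9720)
member 5 (2-4): L=3.5610, (cx,cy)=(1.0000,0.0000)
member 6 (3-4): L=6.8622, (cx,cy)=(0.2872,-0.9579)
member 7 (3-5): L=3.3166, (cx,cy)=(0.9995,0.0311)
member 8 (4-5): L=6.8099, (cx,cy)=(0.1974,0.9803)
solve A·x = −loads:
  F[0-1] = +2198.8259 N (tension)
  F[0-2] = +1996.6091 N (tension)
  F[1-2] = -2436.1281 N (compression)
  F[1-3] = +957.5432 N (tension)
  F[2-3] = +2824.7192 N (tension)
  F[2-4] = +1315.4723 N (tension)
  F[3-4] = -4579.8958 N (compression)
  F[3-5] = -0.0000 N (compression)
  F[4-5] = +0.0000 N (tension)
  Rx@0 = -2397.5100 N
  Ry@0 = -2161.9699 N
  Ry@4 = +4386.9099 N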